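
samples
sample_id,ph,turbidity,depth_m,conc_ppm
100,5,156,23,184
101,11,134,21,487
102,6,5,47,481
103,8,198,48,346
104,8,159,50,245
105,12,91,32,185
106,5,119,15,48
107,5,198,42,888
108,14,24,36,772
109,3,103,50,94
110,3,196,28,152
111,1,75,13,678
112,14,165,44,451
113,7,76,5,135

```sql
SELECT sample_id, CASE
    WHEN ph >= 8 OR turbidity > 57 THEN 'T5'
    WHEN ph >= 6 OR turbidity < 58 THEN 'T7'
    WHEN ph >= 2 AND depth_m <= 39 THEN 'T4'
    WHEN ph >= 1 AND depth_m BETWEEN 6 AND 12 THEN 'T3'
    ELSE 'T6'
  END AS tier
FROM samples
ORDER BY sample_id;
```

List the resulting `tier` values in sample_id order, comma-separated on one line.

T5, T5, T7, T5, T5, T5, T5, T5, T5, T5, T5, T5, T5, T5

sample_id=100: ph >= 8 OR turbidity > 57 → T5
sample_id=101: ph >= 8 OR turbidity > 57 → T5
sample_id=102: ph >= 6 OR turbidity < 58 → T7
sample_id=103: ph >= 8 OR turbidity > 57 → T5
sample_id=104: ph >= 8 OR turbidity > 57 → T5
sample_id=105: ph >= 8 OR turbidity > 57 → T5
sample_id=106: ph >= 8 OR turbidity > 57 → T5
sample_id=107: ph >= 8 OR turbidity > 57 → T5
sample_id=108: ph >= 8 OR turbidity > 57 → T5
sample_id=109: ph >= 8 OR turbidity > 57 → T5
sample_id=110: ph >= 8 OR turbidity > 57 → T5
sample_id=111: ph >= 8 OR turbidity > 57 → T5
sample_id=112: ph >= 8 OR turbidity > 57 → T5
sample_id=113: ph >= 8 OR turbidity > 57 → T5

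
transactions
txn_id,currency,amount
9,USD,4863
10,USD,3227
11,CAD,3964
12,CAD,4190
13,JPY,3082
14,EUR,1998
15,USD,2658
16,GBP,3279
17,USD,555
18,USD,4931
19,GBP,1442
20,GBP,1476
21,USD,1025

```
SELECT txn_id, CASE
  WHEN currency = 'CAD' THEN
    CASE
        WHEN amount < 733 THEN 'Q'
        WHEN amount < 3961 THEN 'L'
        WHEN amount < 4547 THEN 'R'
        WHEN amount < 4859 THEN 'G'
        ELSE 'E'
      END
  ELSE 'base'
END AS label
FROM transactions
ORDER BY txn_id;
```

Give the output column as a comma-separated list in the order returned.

base, base, R, R, base, base, base, base, base, base, base, base, base

txn_id=9: currency='USD' → outer ELSE → base
txn_id=10: currency='USD' → outer ELSE → base
txn_id=11: currency='CAD' → inner[amount < 4547] → R
txn_id=12: currency='CAD' → inner[amount < 4547] → R
txn_id=13: currency='JPY' → outer ELSE → base
txn_id=14: currency='EUR' → outer ELSE → base
txn_id=15: currency='USD' → outer ELSE → base
txn_id=16: currency='GBP' → outer ELSE → base
txn_id=17: currency='USD' → outer ELSE → base
txn_id=18: currency='USD' → outer ELSE → base
txn_id=19: currency='GBP' → outer ELSE → base
txn_id=20: currency='GBP' → outer ELSE → base
txn_id=21: currency='USD' → outer ELSE → base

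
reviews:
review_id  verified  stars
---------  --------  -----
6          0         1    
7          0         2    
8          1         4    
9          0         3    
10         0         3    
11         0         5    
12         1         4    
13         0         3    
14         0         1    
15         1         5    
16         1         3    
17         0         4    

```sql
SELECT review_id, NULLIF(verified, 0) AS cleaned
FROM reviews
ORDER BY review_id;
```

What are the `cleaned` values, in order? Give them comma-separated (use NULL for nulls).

review_id=6: verified=0 vs 0: equal → NULL
review_id=7: verified=0 vs 0: equal → NULL
review_id=8: verified=1 vs 0: differ → 1
review_id=9: verified=0 vs 0: equal → NULL
review_id=10: verified=0 vs 0: equal → NULL
review_id=11: verified=0 vs 0: equal → NULL
review_id=12: verified=1 vs 0: differ → 1
review_id=13: verified=0 vs 0: equal → NULL
review_id=14: verified=0 vs 0: equal → NULL
review_id=15: verified=1 vs 0: differ → 1
review_id=16: verified=1 vs 0: differ → 1
review_id=17: verified=0 vs 0: equal → NULL

NULL, NULL, 1, NULL, NULL, NULL, 1, NULL, NULL, 1, 1, NULL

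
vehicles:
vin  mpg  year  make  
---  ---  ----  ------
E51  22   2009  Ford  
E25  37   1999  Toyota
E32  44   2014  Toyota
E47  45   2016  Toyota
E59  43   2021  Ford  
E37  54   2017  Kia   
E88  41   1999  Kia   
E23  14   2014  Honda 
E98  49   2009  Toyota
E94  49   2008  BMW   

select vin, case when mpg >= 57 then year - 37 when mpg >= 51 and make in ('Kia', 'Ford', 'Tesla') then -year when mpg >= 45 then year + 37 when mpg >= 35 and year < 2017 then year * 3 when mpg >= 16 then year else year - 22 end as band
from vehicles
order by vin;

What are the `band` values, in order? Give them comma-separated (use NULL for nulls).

1992, 5997, 6042, -2017, 2053, 2009, 2021, 5997, 2045, 2046

vin=E23: ELSE → 1992
vin=E25: mpg >= 35 and year < 2017 → 5997
vin=E32: mpg >= 35 and year < 2017 → 6042
vin=E37: mpg >= 51 and make in ('Kia', 'Ford', 'Tesla') → -2017
vin=E47: mpg >= 45 → 2053
vin=E51: mpg >= 16 → 2009
vin=E59: mpg >= 16 → 2021
vin=E88: mpg >= 35 and year < 2017 → 5997
vin=E94: mpg >= 45 → 2045
vin=E98: mpg >= 45 → 2046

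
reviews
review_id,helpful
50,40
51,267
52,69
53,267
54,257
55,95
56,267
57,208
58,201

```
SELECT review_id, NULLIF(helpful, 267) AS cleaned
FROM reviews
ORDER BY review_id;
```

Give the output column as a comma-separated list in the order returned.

review_id=50: helpful=40 vs 267: differ → 40
review_id=51: helpful=267 vs 267: equal → NULL
review_id=52: helpful=69 vs 267: differ → 69
review_id=53: helpful=267 vs 267: equal → NULL
review_id=54: helpful=257 vs 267: differ → 257
review_id=55: helpful=95 vs 267: differ → 95
review_id=56: helpful=267 vs 267: equal → NULL
review_id=57: helpful=208 vs 267: differ → 208
review_id=58: helpful=201 vs 267: differ → 201

40, NULL, 69, NULL, 257, 95, NULL, 208, 201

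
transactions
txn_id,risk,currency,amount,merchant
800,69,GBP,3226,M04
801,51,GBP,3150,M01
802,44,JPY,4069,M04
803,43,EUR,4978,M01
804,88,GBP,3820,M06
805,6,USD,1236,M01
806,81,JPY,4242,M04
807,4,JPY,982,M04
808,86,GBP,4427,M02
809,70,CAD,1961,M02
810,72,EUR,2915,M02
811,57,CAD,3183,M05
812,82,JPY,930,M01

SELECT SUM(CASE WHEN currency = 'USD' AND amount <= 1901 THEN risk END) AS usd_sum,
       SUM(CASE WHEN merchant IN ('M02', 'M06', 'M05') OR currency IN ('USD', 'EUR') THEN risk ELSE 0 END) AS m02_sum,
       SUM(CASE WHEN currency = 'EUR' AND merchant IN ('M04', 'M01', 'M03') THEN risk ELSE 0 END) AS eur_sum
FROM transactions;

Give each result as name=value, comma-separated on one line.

usd_sum=6, m02_sum=422, eur_sum=43

[usd_sum: currency = 'USD' AND amount <= 1901]
txn_id=800: ✗
txn_id=801: ✗
txn_id=802: ✗
txn_id=803: ✗
txn_id=804: ✗
txn_id=805: ✓ → 6
txn_id=806: ✗
txn_id=807: ✗
txn_id=808: ✗
txn_id=809: ✗
txn_id=810: ✗
txn_id=811: ✗
txn_id=812: ✗
usd_sum = 6
—
[m02_sum: merchant IN ('M02', 'M06', 'M05') OR currency IN ('USD', 'EUR')]
txn_id=800: ✗
txn_id=801: ✗
txn_id=802: ✗
txn_id=803: ✓ → 43
txn_id=804: ✓ → 88
txn_id=805: ✓ → 6
txn_id=806: ✗
txn_id=807: ✗
txn_id=808: ✓ → 86
txn_id=809: ✓ → 70
txn_id=810: ✓ → 72
txn_id=811: ✓ → 57
txn_id=812: ✗
m02_sum = 43 + 88 + 6 + 86 + 70 + 72 + 57 = 422
—
[eur_sum: currency = 'EUR' AND merchant IN ('M04', 'M01', 'M03')]
txn_id=800: ✗
txn_id=801: ✗
txn_id=802: ✗
txn_id=803: ✓ → 43
txn_id=804: ✗
txn_id=805: ✗
txn_id=806: ✗
txn_id=807: ✗
txn_id=808: ✗
txn_id=809: ✗
txn_id=810: ✗
txn_id=811: ✗
txn_id=812: ✗
eur_sum = 43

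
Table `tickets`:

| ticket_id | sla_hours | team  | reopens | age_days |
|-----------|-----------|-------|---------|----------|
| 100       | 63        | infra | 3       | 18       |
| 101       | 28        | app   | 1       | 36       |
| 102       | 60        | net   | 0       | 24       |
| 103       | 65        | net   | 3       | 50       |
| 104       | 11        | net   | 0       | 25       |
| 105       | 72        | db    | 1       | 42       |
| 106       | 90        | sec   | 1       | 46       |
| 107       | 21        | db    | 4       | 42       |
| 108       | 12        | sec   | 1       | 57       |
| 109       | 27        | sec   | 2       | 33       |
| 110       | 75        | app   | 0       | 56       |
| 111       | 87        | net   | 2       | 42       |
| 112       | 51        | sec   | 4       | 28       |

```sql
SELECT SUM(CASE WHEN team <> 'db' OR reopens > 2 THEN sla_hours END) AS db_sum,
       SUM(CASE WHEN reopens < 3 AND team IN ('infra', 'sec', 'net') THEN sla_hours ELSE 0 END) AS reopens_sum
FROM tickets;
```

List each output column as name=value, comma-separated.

[db_sum: team <> 'db' OR reopens > 2]
ticket_id=100: ✓ → 63
ticket_id=101: ✓ → 28
ticket_id=102: ✓ → 60
ticket_id=103: ✓ → 65
ticket_id=104: ✓ → 11
ticket_id=105: ✗
ticket_id=106: ✓ → 90
ticket_id=107: ✓ → 21
ticket_id=108: ✓ → 12
ticket_id=109: ✓ → 27
ticket_id=110: ✓ → 75
ticket_id=111: ✓ → 87
ticket_id=112: ✓ → 51
db_sum = 63 + 28 + 60 + 65 + 11 + 90 + 21 + 12 + 27 + 75 + 87 + 51 = 590
—
[reopens_sum: reopens < 3 AND team IN ('infra', 'sec', 'net')]
ticket_id=100: ✗
ticket_id=101: ✗
ticket_id=102: ✓ → 60
ticket_id=103: ✗
ticket_id=104: ✓ → 11
ticket_id=105: ✗
ticket_id=106: ✓ → 90
ticket_id=107: ✗
ticket_id=108: ✓ → 12
ticket_id=109: ✓ → 27
ticket_id=110: ✗
ticket_id=111: ✓ → 87
ticket_id=112: ✗
reopens_sum = 60 + 11 + 90 + 12 + 27 + 87 = 287

db_sum=590, reopens_sum=287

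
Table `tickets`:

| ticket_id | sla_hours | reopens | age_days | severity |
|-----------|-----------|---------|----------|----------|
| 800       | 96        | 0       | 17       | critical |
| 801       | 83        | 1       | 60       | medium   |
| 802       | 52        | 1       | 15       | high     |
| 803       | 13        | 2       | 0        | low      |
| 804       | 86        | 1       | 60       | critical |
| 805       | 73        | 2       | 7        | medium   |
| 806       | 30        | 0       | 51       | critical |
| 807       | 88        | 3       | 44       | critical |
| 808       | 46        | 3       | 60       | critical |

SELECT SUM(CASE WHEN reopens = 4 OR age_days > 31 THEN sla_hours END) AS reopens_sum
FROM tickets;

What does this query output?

ticket_id=800: ✗
ticket_id=801: ✓ → 83
ticket_id=802: ✗
ticket_id=803: ✗
ticket_id=804: ✓ → 86
ticket_id=805: ✗
ticket_id=806: ✓ → 30
ticket_id=807: ✓ → 88
ticket_id=808: ✓ → 46
reopens_sum = 83 + 86 + 30 + 88 + 46 = 333

333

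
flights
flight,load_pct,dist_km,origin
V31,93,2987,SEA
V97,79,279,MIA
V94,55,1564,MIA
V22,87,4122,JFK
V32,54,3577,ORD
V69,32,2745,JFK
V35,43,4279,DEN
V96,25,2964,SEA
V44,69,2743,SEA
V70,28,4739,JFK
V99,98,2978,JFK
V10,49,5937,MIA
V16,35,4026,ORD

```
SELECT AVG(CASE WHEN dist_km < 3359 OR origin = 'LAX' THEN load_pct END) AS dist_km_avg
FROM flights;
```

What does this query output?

flight=V31: ✓ → 93
flight=V97: ✓ → 79
flight=V94: ✓ → 55
flight=V22: ✗
flight=V32: ✗
flight=V69: ✓ → 32
flight=V35: ✗
flight=V96: ✓ → 25
flight=V44: ✓ → 69
flight=V70: ✗
flight=V99: ✓ → 98
flight=V10: ✗
flight=V16: ✗
dist_km_avg = (93 + 79 + 55 + 32 + 25 + 69 + 98) / 7 = 64.4285714286

64.4285714286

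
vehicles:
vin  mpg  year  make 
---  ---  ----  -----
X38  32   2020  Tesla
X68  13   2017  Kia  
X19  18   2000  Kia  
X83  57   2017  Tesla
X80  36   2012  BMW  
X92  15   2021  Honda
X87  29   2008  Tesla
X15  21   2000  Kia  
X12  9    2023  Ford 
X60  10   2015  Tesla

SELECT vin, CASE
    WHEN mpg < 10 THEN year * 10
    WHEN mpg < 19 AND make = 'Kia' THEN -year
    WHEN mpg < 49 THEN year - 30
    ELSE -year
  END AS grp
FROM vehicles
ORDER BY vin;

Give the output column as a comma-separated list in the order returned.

20230, 1970, -2000, 1990, 1985, -2017, 1982, -2017, 1978, 1991

vin=X12: mpg < 10 → 20230
vin=X15: mpg < 49 → 1970
vin=X19: mpg < 19 AND make = 'Kia' → -2000
vin=X38: mpg < 49 → 1990
vin=X60: mpg < 49 → 1985
vin=X68: mpg < 19 AND make = 'Kia' → -2017
vin=X80: mpg < 49 → 1982
vin=X83: ELSE → -2017
vin=X87: mpg < 49 → 1978
vin=X92: mpg < 49 → 1991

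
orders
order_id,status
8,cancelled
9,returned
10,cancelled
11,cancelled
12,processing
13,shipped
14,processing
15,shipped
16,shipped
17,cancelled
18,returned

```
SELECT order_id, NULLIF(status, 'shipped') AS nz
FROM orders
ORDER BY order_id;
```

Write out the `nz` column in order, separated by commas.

order_id=8: status=cancelled vs shipped: differ → cancelled
order_id=9: status=returned vs shipped: differ → returned
order_id=10: status=cancelled vs shipped: differ → cancelled
order_id=11: status=cancelled vs shipped: differ → cancelled
order_id=12: status=processing vs shipped: differ → processing
order_id=13: status=shipped vs shipped: equal → NULL
order_id=14: status=processing vs shipped: differ → processing
order_id=15: status=shipped vs shipped: equal → NULL
order_id=16: status=shipped vs shipped: equal → NULL
order_id=17: status=cancelled vs shipped: differ → cancelled
order_id=18: status=returned vs shipped: differ → returned

cancelled, returned, cancelled, cancelled, processing, NULL, processing, NULL, NULL, cancelled, returned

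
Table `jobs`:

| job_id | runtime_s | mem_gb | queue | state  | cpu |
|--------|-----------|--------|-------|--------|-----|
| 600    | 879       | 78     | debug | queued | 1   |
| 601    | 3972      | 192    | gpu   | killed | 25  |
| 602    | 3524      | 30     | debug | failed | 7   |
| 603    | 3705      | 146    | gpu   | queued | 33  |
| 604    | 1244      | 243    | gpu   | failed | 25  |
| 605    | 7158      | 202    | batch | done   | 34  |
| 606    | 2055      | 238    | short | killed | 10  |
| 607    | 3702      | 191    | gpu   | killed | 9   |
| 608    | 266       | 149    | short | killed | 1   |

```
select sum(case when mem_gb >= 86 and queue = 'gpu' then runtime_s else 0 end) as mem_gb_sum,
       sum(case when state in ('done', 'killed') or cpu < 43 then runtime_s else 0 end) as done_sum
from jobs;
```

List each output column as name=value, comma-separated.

[mem_gb_sum: mem_gb >= 86 and queue = 'gpu']
job_id=600: ✗
job_id=601: ✓ → 3972
job_id=602: ✗
job_id=603: ✓ → 3705
job_id=604: ✓ → 1244
job_id=605: ✗
job_id=606: ✗
job_id=607: ✓ → 3702
job_id=608: ✗
mem_gb_sum = 3972 + 3705 + 1244 + 3702 = 12623
—
[done_sum: state in ('done', 'killed') or cpu < 43]
job_id=600: ✓ → 879
job_id=601: ✓ → 3972
job_id=602: ✓ → 3524
job_id=603: ✓ → 3705
job_id=604: ✓ → 1244
job_id=605: ✓ → 7158
job_id=606: ✓ → 2055
job_id=607: ✓ → 3702
job_id=608: ✓ → 266
done_sum = 879 + 3972 + 3524 + 3705 + 1244 + 7158 + 2055 + 3702 + 266 = 26505

mem_gb_sum=12623, done_sum=26505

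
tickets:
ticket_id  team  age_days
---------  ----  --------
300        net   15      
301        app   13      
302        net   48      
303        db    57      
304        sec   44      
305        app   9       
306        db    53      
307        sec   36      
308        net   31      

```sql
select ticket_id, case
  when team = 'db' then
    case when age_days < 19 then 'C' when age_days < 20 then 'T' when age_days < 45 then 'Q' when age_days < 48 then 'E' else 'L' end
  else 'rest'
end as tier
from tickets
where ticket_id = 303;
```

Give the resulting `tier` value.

L

ticket_id = 303: team=db, age_days=57.
team='db' → inner[ELSE] → L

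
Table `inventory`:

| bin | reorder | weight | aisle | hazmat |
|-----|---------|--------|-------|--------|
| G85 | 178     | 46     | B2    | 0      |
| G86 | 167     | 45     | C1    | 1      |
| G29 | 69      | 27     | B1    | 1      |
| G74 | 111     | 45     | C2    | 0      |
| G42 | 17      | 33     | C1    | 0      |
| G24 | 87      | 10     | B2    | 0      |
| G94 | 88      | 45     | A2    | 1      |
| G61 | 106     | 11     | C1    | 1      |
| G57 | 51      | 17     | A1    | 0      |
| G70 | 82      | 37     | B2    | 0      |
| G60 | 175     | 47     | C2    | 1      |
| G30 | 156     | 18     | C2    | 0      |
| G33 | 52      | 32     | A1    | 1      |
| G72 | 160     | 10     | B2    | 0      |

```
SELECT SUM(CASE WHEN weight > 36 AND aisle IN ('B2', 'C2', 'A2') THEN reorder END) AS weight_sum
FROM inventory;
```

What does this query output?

bin=G85: ✓ → 178
bin=G86: ✗
bin=G29: ✗
bin=G74: ✓ → 111
bin=G42: ✗
bin=G24: ✗
bin=G94: ✓ → 88
bin=G61: ✗
bin=G57: ✗
bin=G70: ✓ → 82
bin=G60: ✓ → 175
bin=G30: ✗
bin=G33: ✗
bin=G72: ✗
weight_sum = 178 + 111 + 88 + 82 + 175 = 634

634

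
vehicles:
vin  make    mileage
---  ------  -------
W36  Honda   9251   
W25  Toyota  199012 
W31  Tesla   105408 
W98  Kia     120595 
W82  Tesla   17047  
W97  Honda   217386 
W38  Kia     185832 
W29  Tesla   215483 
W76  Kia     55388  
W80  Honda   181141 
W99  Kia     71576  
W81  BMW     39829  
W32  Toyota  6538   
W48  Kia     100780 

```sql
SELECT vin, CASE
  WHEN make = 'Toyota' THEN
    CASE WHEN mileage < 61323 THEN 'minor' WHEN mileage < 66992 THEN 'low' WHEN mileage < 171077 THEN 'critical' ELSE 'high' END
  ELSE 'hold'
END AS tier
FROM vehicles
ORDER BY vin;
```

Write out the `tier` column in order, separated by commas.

high, hold, hold, minor, hold, hold, hold, hold, hold, hold, hold, hold, hold, hold

vin=W25: make='Toyota' → inner[ELSE] → high
vin=W29: make='Tesla' → outer ELSE → hold
vin=W31: make='Tesla' → outer ELSE → hold
vin=W32: make='Toyota' → inner[mileage < 61323] → minor
vin=W36: make='Honda' → outer ELSE → hold
vin=W38: make='Kia' → outer ELSE → hold
vin=W48: make='Kia' → outer ELSE → hold
vin=W76: make='Kia' → outer ELSE → hold
vin=W80: make='Honda' → outer ELSE → hold
vin=W81: make='BMW' → outer ELSE → hold
vin=W82: make='Tesla' → outer ELSE → hold
vin=W97: make='Honda' → outer ELSE → hold
vin=W98: make='Kia' → outer ELSE → hold
vin=W99: make='Kia' → outer ELSE → hold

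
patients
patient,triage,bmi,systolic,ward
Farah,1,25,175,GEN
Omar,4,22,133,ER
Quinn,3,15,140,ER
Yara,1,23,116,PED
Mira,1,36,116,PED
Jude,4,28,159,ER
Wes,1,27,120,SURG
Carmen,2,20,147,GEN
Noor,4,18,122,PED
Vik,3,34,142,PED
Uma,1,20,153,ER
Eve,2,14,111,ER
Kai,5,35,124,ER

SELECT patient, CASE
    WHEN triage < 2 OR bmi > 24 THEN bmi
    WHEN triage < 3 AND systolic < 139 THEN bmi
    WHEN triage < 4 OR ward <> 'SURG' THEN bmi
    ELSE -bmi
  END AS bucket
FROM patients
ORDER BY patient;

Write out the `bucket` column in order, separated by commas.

20, 14, 25, 28, 35, 36, 18, 22, 15, 20, 34, 27, 23

patient=Carmen: triage < 4 OR ward <> 'SURG' → 20
patient=Eve: triage < 3 AND systolic < 139 → 14
patient=Farah: triage < 2 OR bmi > 24 → 25
patient=Jude: triage < 2 OR bmi > 24 → 28
patient=Kai: triage < 2 OR bmi > 24 → 35
patient=Mira: triage < 2 OR bmi > 24 → 36
patient=Noor: triage < 4 OR ward <> 'SURG' → 18
patient=Omar: triage < 4 OR ward <> 'SURG' → 22
patient=Quinn: triage < 4 OR ward <> 'SURG' → 15
patient=Uma: triage < 2 OR bmi > 24 → 20
patient=Vik: triage < 2 OR bmi > 24 → 34
patient=Wes: triage < 2 OR bmi > 24 → 27
patient=Yara: triage < 2 OR bmi > 24 → 23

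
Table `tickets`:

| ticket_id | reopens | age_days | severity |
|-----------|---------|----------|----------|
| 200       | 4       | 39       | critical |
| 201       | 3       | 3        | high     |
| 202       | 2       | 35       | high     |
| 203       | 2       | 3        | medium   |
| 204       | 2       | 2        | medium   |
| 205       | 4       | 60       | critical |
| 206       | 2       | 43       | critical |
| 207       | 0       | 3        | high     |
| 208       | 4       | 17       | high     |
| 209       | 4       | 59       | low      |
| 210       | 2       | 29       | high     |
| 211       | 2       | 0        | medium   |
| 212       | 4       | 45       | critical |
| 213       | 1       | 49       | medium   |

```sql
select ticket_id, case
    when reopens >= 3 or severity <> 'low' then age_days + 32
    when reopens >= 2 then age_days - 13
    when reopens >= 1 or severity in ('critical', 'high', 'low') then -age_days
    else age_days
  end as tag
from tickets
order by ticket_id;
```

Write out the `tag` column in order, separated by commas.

ticket_id=200: reopens >= 3 or severity <> 'low' → 71
ticket_id=201: reopens >= 3 or severity <> 'low' → 35
ticket_id=202: reopens >= 3 or severity <> 'low' → 67
ticket_id=203: reopens >= 3 or severity <> 'low' → 35
ticket_id=204: reopens >= 3 or severity <> 'low' → 34
ticket_id=205: reopens >= 3 or severity <> 'low' → 92
ticket_id=206: reopens >= 3 or severity <> 'low' → 75
ticket_id=207: reopens >= 3 or severity <> 'low' → 35
ticket_id=208: reopens >= 3 or severity <> 'low' → 49
ticket_id=209: reopens >= 3 or severity <> 'low' → 91
ticket_id=210: reopens >= 3 or severity <> 'low' → 61
ticket_id=211: reopens >= 3 or severity <> 'low' → 32
ticket_id=212: reopens >= 3 or severity <> 'low' → 77
ticket_id=213: reopens >= 3 or severity <> 'low' → 81

71, 35, 67, 35, 34, 92, 75, 35, 49, 91, 61, 32, 77, 81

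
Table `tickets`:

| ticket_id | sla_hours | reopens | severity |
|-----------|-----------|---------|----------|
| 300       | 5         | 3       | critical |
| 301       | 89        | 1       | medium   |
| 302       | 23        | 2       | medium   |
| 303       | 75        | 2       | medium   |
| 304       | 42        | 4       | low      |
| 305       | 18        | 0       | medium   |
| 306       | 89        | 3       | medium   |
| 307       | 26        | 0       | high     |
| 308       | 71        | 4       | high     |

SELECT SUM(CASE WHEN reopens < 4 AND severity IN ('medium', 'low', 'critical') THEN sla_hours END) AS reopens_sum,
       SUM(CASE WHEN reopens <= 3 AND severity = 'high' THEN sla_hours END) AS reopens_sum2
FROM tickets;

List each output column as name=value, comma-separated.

reopens_sum=299, reopens_sum2=26

[reopens_sum: reopens < 4 AND severity IN ('medium', 'low', 'critical')]
ticket_id=300: ✓ → 5
ticket_id=301: ✓ → 89
ticket_id=302: ✓ → 23
ticket_id=303: ✓ → 75
ticket_id=304: ✗
ticket_id=305: ✓ → 18
ticket_id=306: ✓ → 89
ticket_id=307: ✗
ticket_id=308: ✗
reopens_sum = 5 + 89 + 23 + 75 + 18 + 89 = 299
—
[reopens_sum2: reopens <= 3 AND severity = 'high']
ticket_id=300: ✗
ticket_id=301: ✗
ticket_id=302: ✗
ticket_id=303: ✗
ticket_id=304: ✗
ticket_id=305: ✗
ticket_id=306: ✗
ticket_id=307: ✓ → 26
ticket_id=308: ✗
reopens_sum2 = 26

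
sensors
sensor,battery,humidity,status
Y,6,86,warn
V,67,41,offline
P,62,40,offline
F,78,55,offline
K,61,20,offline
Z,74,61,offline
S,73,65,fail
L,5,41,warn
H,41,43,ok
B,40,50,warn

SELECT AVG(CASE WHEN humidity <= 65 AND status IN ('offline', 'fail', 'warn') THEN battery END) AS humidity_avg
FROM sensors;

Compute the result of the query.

sensor=Y: ✗
sensor=V: ✓ → 67
sensor=P: ✓ → 62
sensor=F: ✓ → 78
sensor=K: ✓ → 61
sensor=Z: ✓ → 74
sensor=S: ✓ → 73
sensor=L: ✓ → 5
sensor=H: ✗
sensor=B: ✓ → 40
humidity_avg = (67 + 62 + 78 + 61 + 74 + 73 + 5 + 40) / 8 = 57.5

57.5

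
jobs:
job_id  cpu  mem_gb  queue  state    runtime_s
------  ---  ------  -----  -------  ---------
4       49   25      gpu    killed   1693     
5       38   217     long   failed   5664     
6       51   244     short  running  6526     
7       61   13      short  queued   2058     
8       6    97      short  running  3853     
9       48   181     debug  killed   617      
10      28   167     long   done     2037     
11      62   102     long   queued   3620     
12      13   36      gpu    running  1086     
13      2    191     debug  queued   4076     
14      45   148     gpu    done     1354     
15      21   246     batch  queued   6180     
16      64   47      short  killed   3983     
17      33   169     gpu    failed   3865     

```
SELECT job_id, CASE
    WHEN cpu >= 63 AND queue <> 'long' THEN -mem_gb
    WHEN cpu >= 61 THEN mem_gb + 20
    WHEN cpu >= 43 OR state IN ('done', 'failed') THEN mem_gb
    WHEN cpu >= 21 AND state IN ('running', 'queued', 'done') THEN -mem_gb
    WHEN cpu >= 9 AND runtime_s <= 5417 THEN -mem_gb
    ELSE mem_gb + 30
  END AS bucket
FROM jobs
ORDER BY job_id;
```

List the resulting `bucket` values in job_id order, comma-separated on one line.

job_id=4: cpu >= 43 OR state IN ('done', 'failed') → 25
job_id=5: cpu >= 43 OR state IN ('done', 'failed') → 217
job_id=6: cpu >= 43 OR state IN ('done', 'failed') → 244
job_id=7: cpu >= 61 → 33
job_id=8: ELSE → 127
job_id=9: cpu >= 43 OR state IN ('done', 'failed') → 181
job_id=10: cpu >= 43 OR state IN ('done', 'failed') → 167
job_id=11: cpu >= 61 → 122
job_id=12: cpu >= 9 AND runtime_s <= 5417 → -36
job_id=13: ELSE → 221
job_id=14: cpu >= 43 OR state IN ('done', 'failed') → 148
job_id=15: cpu >= 21 AND state IN ('running', 'queued', 'done') → -246
job_id=16: cpu >= 63 AND queue <> 'long' → -47
job_id=17: cpu >= 43 OR state IN ('done', 'failed') → 169

25, 217, 244, 33, 127, 181, 167, 122, -36, 221, 148, -246, -47, 169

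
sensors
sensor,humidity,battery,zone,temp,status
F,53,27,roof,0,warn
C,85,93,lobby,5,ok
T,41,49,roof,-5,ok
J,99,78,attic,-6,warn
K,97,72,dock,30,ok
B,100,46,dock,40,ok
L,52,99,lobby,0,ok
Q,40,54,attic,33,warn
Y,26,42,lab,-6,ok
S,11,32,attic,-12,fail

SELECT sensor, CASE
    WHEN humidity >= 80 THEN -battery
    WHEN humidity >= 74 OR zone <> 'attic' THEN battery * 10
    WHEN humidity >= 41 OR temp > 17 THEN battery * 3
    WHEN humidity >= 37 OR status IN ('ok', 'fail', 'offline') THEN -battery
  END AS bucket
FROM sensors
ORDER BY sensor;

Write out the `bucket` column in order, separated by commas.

sensor=B: humidity >= 80 → -46
sensor=C: humidity >= 80 → -93
sensor=F: humidity >= 74 OR zone <> 'attic' → 270
sensor=J: humidity >= 80 → -78
sensor=K: humidity >= 80 → -72
sensor=L: humidity >= 74 OR zone <> 'attic' → 990
sensor=Q: humidity >= 41 OR temp > 17 → 162
sensor=S: humidity >= 37 OR status IN ('ok', 'fail', 'offline') → -32
sensor=T: humidity >= 74 OR zone <> 'attic' → 490
sensor=Y: humidity >= 74 OR zone <> 'attic' → 420

-46, -93, 270, -78, -72, 990, 162, -32, 490, 420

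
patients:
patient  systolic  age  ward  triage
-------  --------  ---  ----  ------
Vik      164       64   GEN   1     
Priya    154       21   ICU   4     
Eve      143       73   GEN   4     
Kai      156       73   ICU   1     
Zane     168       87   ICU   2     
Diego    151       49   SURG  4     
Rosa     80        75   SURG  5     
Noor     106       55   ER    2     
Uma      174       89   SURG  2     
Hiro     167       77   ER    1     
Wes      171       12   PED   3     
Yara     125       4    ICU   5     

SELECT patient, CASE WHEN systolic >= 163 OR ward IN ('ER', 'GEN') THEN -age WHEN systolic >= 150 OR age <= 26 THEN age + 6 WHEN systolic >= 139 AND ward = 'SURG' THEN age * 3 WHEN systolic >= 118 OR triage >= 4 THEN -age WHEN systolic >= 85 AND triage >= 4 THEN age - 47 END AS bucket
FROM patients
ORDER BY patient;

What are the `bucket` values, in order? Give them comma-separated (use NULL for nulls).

patient=Diego: systolic >= 150 OR age <= 26 → 55
patient=Eve: systolic >= 163 OR ward IN ('ER', 'GEN') → -73
patient=Hiro: systolic >= 163 OR ward IN ('ER', 'GEN') → -77
patient=Kai: systolic >= 150 OR age <= 26 → 79
patient=Noor: systolic >= 163 OR ward IN ('ER', 'GEN') → -55
patient=Priya: systolic >= 150 OR age <= 26 → 27
patient=Rosa: systolic >= 118 OR triage >= 4 → -75
patient=Uma: systolic >= 163 OR ward IN ('ER', 'GEN') → -89
patient=Vik: systolic >= 163 OR ward IN ('ER', 'GEN') → -64
patient=Wes: systolic >= 163 OR ward IN ('ER', 'GEN') → -12
patient=Yara: systolic >= 150 OR age <= 26 → 10
patient=Zane: systolic >= 163 OR ward IN ('ER', 'GEN') → -87

55, -73, -77, 79, -55, 27, -75, -89, -64, -12, 10, -87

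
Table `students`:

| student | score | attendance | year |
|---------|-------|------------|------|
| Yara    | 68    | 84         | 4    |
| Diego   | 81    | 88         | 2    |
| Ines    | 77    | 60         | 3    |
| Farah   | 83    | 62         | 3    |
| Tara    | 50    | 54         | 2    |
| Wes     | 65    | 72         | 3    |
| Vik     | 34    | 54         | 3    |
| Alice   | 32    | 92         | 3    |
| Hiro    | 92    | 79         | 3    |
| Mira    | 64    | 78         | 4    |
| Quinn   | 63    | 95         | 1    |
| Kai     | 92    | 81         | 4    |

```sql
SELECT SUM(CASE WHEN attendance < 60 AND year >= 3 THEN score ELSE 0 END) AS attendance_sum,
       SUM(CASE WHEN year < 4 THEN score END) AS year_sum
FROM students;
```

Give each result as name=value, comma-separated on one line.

attendance_sum=34, year_sum=577

[attendance_sum: attendance < 60 AND year >= 3]
student=Yara: ✗
student=Diego: ✗
student=Ines: ✗
student=Farah: ✗
student=Tara: ✗
student=Wes: ✗
student=Vik: ✓ → 34
student=Alice: ✗
student=Hiro: ✗
student=Mira: ✗
student=Quinn: ✗
student=Kai: ✗
attendance_sum = 34
—
[year_sum: year < 4]
student=Yara: ✗
student=Diego: ✓ → 81
student=Ines: ✓ → 77
student=Farah: ✓ → 83
student=Tara: ✓ → 50
student=Wes: ✓ → 65
student=Vik: ✓ → 34
student=Alice: ✓ → 32
student=Hiro: ✓ → 92
student=Mira: ✗
student=Quinn: ✓ → 63
student=Kai: ✗
year_sum = 81 + 77 + 83 + 50 + 65 + 34 + 32 + 92 + 63 = 577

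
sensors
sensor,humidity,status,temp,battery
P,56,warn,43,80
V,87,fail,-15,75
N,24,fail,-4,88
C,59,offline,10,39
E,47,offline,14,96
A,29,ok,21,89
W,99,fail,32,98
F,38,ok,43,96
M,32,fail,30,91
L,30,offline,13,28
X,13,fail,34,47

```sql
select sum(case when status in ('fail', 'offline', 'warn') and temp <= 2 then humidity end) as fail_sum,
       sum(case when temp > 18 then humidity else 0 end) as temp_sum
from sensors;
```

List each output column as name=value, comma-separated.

fail_sum=111, temp_sum=267

[fail_sum: status in ('fail', 'offline', 'warn') and temp <= 2]
sensor=P: ✗
sensor=V: ✓ → 87
sensor=N: ✓ → 24
sensor=C: ✗
sensor=E: ✗
sensor=A: ✗
sensor=W: ✗
sensor=F: ✗
sensor=M: ✗
sensor=L: ✗
sensor=X: ✗
fail_sum = 87 + 24 = 111
—
[temp_sum: temp > 18]
sensor=P: ✓ → 56
sensor=V: ✗
sensor=N: ✗
sensor=C: ✗
sensor=E: ✗
sensor=A: ✓ → 29
sensor=W: ✓ → 99
sensor=F: ✓ → 38
sensor=M: ✓ → 32
sensor=L: ✗
sensor=X: ✓ → 13
temp_sum = 56 + 29 + 99 + 38 + 32 + 13 = 267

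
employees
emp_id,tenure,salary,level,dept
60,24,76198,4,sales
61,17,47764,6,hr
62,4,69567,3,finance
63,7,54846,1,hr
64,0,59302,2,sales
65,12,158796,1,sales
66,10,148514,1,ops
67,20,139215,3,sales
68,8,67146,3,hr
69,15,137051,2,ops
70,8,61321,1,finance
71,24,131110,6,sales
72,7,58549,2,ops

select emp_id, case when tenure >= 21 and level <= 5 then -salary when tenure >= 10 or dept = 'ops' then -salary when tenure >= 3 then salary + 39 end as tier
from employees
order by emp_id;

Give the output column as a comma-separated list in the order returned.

-76198, -47764, 69606, 54885, NULL, -158796, -148514, -139215, 67185, -137051, 61360, -131110, -58549

emp_id=60: tenure >= 21 and level <= 5 → -76198
emp_id=61: tenure >= 10 or dept = 'ops' → -47764
emp_id=62: tenure >= 3 → 69606
emp_id=63: tenure >= 3 → 54885
emp_id=64: (no match → NULL) → NULL
emp_id=65: tenure >= 10 or dept = 'ops' → -158796
emp_id=66: tenure >= 10 or dept = 'ops' → -148514
emp_id=67: tenure >= 10 or dept = 'ops' → -139215
emp_id=68: tenure >= 3 → 67185
emp_id=69: tenure >= 10 or dept = 'ops' → -137051
emp_id=70: tenure >= 3 → 61360
emp_id=71: tenure >= 10 or dept = 'ops' → -131110
emp_id=72: tenure >= 10 or dept = 'ops' → -58549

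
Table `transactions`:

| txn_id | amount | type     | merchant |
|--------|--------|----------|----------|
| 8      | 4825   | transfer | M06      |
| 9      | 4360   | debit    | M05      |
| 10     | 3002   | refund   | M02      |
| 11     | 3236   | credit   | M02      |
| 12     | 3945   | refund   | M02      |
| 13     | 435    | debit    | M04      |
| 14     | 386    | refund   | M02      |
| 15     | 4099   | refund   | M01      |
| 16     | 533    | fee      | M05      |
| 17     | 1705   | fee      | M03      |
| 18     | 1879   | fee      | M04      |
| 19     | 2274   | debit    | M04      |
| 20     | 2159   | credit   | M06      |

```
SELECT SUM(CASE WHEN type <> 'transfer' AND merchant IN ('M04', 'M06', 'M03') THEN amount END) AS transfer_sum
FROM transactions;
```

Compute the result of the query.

8452

txn_id=8: ✗
txn_id=9: ✗
txn_id=10: ✗
txn_id=11: ✗
txn_id=12: ✗
txn_id=13: ✓ → 435
txn_id=14: ✗
txn_id=15: ✗
txn_id=16: ✗
txn_id=17: ✓ → 1705
txn_id=18: ✓ → 1879
txn_id=19: ✓ → 2274
txn_id=20: ✓ → 2159
transfer_sum = 435 + 1705 + 1879 + 2274 + 2159 = 8452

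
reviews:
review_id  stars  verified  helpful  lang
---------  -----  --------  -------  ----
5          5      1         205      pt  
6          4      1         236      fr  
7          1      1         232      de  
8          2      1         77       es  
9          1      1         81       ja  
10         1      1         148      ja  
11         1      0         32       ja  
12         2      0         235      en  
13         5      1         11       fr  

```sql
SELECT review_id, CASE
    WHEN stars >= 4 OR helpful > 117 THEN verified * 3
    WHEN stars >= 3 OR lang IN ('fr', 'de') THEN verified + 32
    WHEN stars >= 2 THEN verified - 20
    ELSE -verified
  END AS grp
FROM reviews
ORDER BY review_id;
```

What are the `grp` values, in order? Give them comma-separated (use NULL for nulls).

3, 3, 3, -19, -1, 3, 0, 0, 3

review_id=5: stars >= 4 OR helpful > 117 → 3
review_id=6: stars >= 4 OR helpful > 117 → 3
review_id=7: stars >= 4 OR helpful > 117 → 3
review_id=8: stars >= 2 → -19
review_id=9: ELSE → -1
review_id=10: stars >= 4 OR helpful > 117 → 3
review_id=11: ELSE → 0
review_id=12: stars >= 4 OR helpful > 117 → 0
review_id=13: stars >= 4 OR helpful > 117 → 3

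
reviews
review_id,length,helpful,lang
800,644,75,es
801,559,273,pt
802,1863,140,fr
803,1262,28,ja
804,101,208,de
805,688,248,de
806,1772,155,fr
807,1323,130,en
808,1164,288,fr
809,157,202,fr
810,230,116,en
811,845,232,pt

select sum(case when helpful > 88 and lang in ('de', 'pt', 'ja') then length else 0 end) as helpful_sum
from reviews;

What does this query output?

review_id=800: ✗
review_id=801: ✓ → 559
review_id=802: ✗
review_id=803: ✗
review_id=804: ✓ → 101
review_id=805: ✓ → 688
review_id=806: ✗
review_id=807: ✗
review_id=808: ✗
review_id=809: ✗
review_id=810: ✗
review_id=811: ✓ → 845
helpful_sum = 559 + 101 + 688 + 845 = 2193

2193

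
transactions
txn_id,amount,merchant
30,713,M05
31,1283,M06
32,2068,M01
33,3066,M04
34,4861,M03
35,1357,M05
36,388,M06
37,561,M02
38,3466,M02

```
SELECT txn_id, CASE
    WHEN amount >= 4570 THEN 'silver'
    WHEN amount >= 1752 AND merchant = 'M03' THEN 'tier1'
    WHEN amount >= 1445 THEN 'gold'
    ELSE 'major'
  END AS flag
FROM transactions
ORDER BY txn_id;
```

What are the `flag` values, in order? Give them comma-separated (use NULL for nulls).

txn_id=30: ELSE → major
txn_id=31: ELSE → major
txn_id=32: amount >= 1445 → gold
txn_id=33: amount >= 1445 → gold
txn_id=34: amount >= 4570 → silver
txn_id=35: ELSE → major
txn_id=36: ELSE → major
txn_id=37: ELSE → major
txn_id=38: amount >= 1445 → gold

major, major, gold, gold, silver, major, major, major, gold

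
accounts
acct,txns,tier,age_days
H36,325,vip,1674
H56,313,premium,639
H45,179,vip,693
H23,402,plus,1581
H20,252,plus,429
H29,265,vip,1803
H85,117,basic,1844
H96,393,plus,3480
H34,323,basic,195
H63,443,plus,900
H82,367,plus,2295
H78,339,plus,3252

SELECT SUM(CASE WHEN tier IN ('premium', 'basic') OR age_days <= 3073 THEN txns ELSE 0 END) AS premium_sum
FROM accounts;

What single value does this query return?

acct=H36: ✓ → 325
acct=H56: ✓ → 313
acct=H45: ✓ → 179
acct=H23: ✓ → 402
acct=H20: ✓ → 252
acct=H29: ✓ → 265
acct=H85: ✓ → 117
acct=H96: ✗
acct=H34: ✓ → 323
acct=H63: ✓ → 443
acct=H82: ✓ → 367
acct=H78: ✗
premium_sum = 325 + 313 + 179 + 402 + 252 + 265 + 117 + 323 + 443 + 367 = 2986

2986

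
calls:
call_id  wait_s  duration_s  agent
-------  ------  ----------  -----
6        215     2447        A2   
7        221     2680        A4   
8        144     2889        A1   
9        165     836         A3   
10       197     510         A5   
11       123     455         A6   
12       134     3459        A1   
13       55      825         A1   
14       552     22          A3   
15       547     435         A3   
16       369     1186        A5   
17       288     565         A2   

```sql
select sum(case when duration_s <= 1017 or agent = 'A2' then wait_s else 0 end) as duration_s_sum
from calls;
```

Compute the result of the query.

2142

call_id=6: ✓ → 215
call_id=7: ✗
call_id=8: ✗
call_id=9: ✓ → 165
call_id=10: ✓ → 197
call_id=11: ✓ → 123
call_id=12: ✗
call_id=13: ✓ → 55
call_id=14: ✓ → 552
call_id=15: ✓ → 547
call_id=16: ✗
call_id=17: ✓ → 288
duration_s_sum = 215 + 165 + 197 + 123 + 55 + 552 + 547 + 288 = 2142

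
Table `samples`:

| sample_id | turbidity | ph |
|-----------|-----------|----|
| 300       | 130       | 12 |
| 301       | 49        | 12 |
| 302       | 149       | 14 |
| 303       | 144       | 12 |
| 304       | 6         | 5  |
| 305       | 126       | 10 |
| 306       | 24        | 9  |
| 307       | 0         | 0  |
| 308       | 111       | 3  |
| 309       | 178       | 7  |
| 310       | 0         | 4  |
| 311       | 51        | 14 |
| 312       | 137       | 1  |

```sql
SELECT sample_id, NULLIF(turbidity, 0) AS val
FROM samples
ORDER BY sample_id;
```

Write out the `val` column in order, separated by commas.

sample_id=300: turbidity=130 vs 0: differ → 130
sample_id=301: turbidity=49 vs 0: differ → 49
sample_id=302: turbidity=149 vs 0: differ → 149
sample_id=303: turbidity=144 vs 0: differ → 144
sample_id=304: turbidity=6 vs 0: differ → 6
sample_id=305: turbidity=126 vs 0: differ → 126
sample_id=306: turbidity=24 vs 0: differ → 24
sample_id=307: turbidity=0 vs 0: equal → NULL
sample_id=308: turbidity=111 vs 0: differ → 111
sample_id=309: turbidity=178 vs 0: differ → 178
sample_id=310: turbidity=0 vs 0: equal → NULL
sample_id=311: turbidity=51 vs 0: differ → 51
sample_id=312: turbidity=137 vs 0: differ → 137

130, 49, 149, 144, 6, 126, 24, NULL, 111, 178, NULL, 51, 137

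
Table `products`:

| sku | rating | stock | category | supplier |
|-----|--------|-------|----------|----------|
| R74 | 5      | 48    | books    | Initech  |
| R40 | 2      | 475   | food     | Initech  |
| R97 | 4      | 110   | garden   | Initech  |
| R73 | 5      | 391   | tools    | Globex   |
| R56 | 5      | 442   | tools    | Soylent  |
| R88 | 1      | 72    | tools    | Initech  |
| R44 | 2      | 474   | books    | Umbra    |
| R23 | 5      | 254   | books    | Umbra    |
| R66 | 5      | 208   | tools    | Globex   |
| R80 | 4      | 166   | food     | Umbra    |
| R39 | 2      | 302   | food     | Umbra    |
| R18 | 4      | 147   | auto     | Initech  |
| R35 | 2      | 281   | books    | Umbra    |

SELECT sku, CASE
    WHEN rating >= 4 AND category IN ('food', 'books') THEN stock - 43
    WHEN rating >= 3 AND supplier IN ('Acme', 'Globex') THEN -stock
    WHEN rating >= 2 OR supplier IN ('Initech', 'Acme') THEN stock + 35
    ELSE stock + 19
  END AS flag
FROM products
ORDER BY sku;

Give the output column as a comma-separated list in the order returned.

182, 211, 316, 337, 510, 509, 477, -208, -391, 5, 123, 107, 145

sku=R18: rating >= 2 OR supplier IN ('Initech', 'Acme') → 182
sku=R23: rating >= 4 AND category IN ('food', 'books') → 211
sku=R35: rating >= 2 OR supplier IN ('Initech', 'Acme') → 316
sku=R39: rating >= 2 OR supplier IN ('Initech', 'Acme') → 337
sku=R40: rating >= 2 OR supplier IN ('Initech', 'Acme') → 510
sku=R44: rating >= 2 OR supplier IN ('Initech', 'Acme') → 509
sku=R56: rating >= 2 OR supplier IN ('Initech', 'Acme') → 477
sku=R66: rating >= 3 AND supplier IN ('Acme', 'Globex') → -208
sku=R73: rating >= 3 AND supplier IN ('Acme', 'Globex') → -391
sku=R74: rating >= 4 AND category IN ('food', 'books') → 5
sku=R80: rating >= 4 AND category IN ('food', 'books') → 123
sku=R88: rating >= 2 OR supplier IN ('Initech', 'Acme') → 107
sku=R97: rating >= 2 OR supplier IN ('Initech', 'Acme') → 145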